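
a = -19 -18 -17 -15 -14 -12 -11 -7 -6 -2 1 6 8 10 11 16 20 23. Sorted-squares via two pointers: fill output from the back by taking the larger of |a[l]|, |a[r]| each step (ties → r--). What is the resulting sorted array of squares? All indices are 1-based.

[1, 4, 36, 36, 49, 64, 100, 121, 121, 144, 196, 225, 256, 289, 324, 361, 400, 529]

[1,18] |-19|<=|23| out[18]=529 → r--
[1,17] |-19|<=|20| out[17]=400 → r--
[1,16] |-19|>|16| out[16]=361 → l++
[2,16] |-18|>|16| out[15]=324 → l++
[3,16] |-17|>|16| out[14]=289 → l++
[4,16] |-15|<=|16| out[13]=256 → r--
[4,15] |-15|>|11| out[12]=225 → l++
[5,15] |-14|>|11| out[11]=196 → l++
[6,15] |-12|>|11| out[10]=144 → l++
[7,15] |-11|<=|11| out[9]=121 → r--
[7,14] |-11|>|10| out[8]=121 → l++
[8,14] |-7|<=|10| out[7]=100 → r--
[8,13] |-7|<=|8| out[6]=64 → r--
[8,12] |-7|>|6| out[5]=49 → l++
[9,12] |-6|<=|6| out[4]=36 → r--
[9,11] |-6|>|1| out[3]=36 → l++
[10,11] |-2|>|1| out[2]=4 → l++
[11,11] |1|<=|1| out[1]=1 → r--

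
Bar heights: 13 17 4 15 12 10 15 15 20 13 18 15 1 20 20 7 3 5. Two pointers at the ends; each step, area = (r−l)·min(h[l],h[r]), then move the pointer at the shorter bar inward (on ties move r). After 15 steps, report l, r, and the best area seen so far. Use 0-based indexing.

l=8, r=10, best area=221

l=0 r=17: min(13,5)*17=85 best=85 *, r--
l=0 r=16: min(13,3)*16=48 best=85, r--
l=0 r=15: min(13,7)*15=105 best=105 *, r--
l=0 r=14: min(13,20)*14=182 best=182 *, l++
l=1 r=14: min(17,20)*13=221 best=221 *, l++
l=2 r=14: min(4,20)*12=48 best=221, l++
l=3 r=14: min(15,20)*11=165 best=221, l++
l=4 r=14: min(12,20)*10=120 best=221, l++
l=5 r=14: min(10,20)*9=90 best=221, l++
l=6 r=14: min(15,20)*8=120 best=221, l++
l=7 r=14: min(15,20)*7=105 best=221, l++
l=8 r=14: min(20,20)*6=120 best=221, r--
l=8 r=13: min(20,20)*5=100 best=221, r--
l=8 r=12: min(20,1)*4=4 best=221, r--
l=8 r=11: min(20,15)*3=45 best=221, r--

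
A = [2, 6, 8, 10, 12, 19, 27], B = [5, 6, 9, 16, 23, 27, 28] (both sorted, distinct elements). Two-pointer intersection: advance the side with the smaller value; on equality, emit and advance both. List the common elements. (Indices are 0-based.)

intersection = [6, 27]

i=0 j=0: 2<5, i++
i=1 j=0: 6>5, j++
i=1 j=1: 6==6 emit, i++,j++
i=2 j=2: 8<9, i++
i=3 j=2: 10>9, j++
i=3 j=3: 10<16, i++
i=4 j=3: 12<16, i++
i=5 j=3: 19>16, j++
i=5 j=4: 19<23, i++
i=6 j=4: 27>23, j++
i=6 j=5: 27==27 emit, i++,j++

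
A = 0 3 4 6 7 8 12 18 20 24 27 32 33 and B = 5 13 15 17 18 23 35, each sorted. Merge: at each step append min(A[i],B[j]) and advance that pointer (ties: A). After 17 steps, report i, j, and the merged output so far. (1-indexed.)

i=12, j=7, merged so far=[0, 3, 4, 5, 6, 7, 8, 12, 13, 15, 17, 18, 18, 20, 23, 24, 27]

i=1 j=1: A[i]=0<=B[j]=5 take 0, i++
i=2 j=1: A[i]=3<=B[j]=5 take 3, i++
i=3 j=1: A[i]=4<=B[j]=5 take 4, i++
i=4 j=1: A[i]=6>B[j]=5 take 5, j++
i=4 j=2: A[i]=6<=B[j]=13 take 6, i++
i=5 j=2: A[i]=7<=B[j]=13 take 7, i++
i=6 j=2: A[i]=8<=B[j]=13 take 8, i++
i=7 j=2: A[i]=12<=B[j]=13 take 12, i++
i=8 j=2: A[i]=18>B[j]=13 take 13, j++
i=8 j=3: A[i]=18>B[j]=15 take 15, j++
i=8 j=4: A[i]=18>B[j]=17 take 17, j++
i=8 j=5: A[i]=18<=B[j]=18 take 18, i++
i=9 j=5: A[i]=20>B[j]=18 take 18, j++
i=9 j=6: A[i]=20<=B[j]=23 take 20, i++
i=10 j=6: A[i]=24>B[j]=23 take 23, j++
i=10 j=7: A[i]=24<=B[j]=35 take 24, i++
i=11 j=7: A[i]=27<=B[j]=35 take 27, i++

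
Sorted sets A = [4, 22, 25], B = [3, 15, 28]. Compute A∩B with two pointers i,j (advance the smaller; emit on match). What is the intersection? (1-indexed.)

[i=1,j=1] 4>3 → j++
[i=1,j=2] 4<15 → i++
[i=2,j=2] 22>15 → j++
[i=2,j=3] 22<28 → i++
[i=3,j=3] 25<28 → i++

intersection = []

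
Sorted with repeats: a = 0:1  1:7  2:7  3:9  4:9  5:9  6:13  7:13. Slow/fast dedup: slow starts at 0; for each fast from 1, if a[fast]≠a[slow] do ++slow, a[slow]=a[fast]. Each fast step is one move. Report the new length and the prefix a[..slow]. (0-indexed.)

slow=0 fast=1: a[fast]=7≠a[slow]=1 write a[1]=7, slow++,fast++
slow=1 fast=2: a[fast]=7=a[slow] dup, fast++
slow=1 fast=3: a[fast]=9≠a[slow]=7 write a[2]=9, slow++,fast++
slow=2 fast=4: a[fast]=9=a[slow] dup, fast++
slow=2 fast=5: a[fast]=9=a[slow] dup, fast++
slow=2 fast=6: a[fast]=13≠a[slow]=9 write a[3]=13, slow++,fast++
slow=3 fast=7: a[fast]=13=a[slow] dup, fast++

length 4; prefix = [1, 7, 9, 13]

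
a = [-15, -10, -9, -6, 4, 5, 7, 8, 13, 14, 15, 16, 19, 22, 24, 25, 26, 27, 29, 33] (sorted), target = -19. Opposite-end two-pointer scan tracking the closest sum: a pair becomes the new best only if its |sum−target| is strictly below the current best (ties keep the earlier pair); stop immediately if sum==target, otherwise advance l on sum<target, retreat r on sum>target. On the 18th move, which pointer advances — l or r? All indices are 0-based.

r

[0,19] -15+33=18 d=37 * → r--
[0,18] -15+29=14 d=33 * → r--
[0,17] -15+27=12 d=31 * → r--
[0,16] -15+26=11 d=30 * → r--
[0,15] -15+25=10 d=29 * → r--
[0,14] -15+24=9 d=28 * → r--
[0,13] -15+22=7 d=26 * → r--
[0,12] -15+19=4 d=23 * → r--
[0,11] -15+16=1 d=20 * → r--
[0,10] -15+15=0 d=19 * → r--
[0,9] -15+14=-1 d=18 * → r--
[0,8] -15+13=-2 d=17 * → r--
[0,7] -15+8=-7 d=12 * → r--
[0,6] -15+7=-8 d=11 * → r--
[0,5] -15+5=-10 d=9 * → r--
[0,4] -15+4=-11 d=8 * → r--
[0,3] -15+-6=-21 d=2 * → l++
[1,3] -10+-6=-16 d=3 → r--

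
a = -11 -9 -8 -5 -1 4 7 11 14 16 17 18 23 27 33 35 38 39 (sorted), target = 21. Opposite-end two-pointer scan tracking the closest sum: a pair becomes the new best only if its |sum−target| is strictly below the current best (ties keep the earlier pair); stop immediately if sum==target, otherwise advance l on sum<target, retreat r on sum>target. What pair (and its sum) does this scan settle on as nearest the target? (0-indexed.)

pair (4, 17) with sum 21 (|Δ|=0)

l=0 r=17: -11+39=28 d=7 *, r--
l=0 r=16: -11+38=27 d=6 *, r--
l=0 r=15: -11+35=24 d=3 *, r--
l=0 r=14: -11+33=22 d=1 *, r--
l=0 r=13: -11+27=16 d=5, l++
l=1 r=13: -9+27=18 d=3, l++
l=2 r=13: -8+27=19 d=2, l++
l=3 r=13: -5+27=22 d=1, r--
l=3 r=12: -5+23=18 d=3, l++
l=4 r=12: -1+23=22 d=1, r--
l=4 r=11: -1+18=17 d=4, l++
l=5 r=11: 4+18=22 d=1, r--
l=5 r=10: 4+17=21 d=0 *, stop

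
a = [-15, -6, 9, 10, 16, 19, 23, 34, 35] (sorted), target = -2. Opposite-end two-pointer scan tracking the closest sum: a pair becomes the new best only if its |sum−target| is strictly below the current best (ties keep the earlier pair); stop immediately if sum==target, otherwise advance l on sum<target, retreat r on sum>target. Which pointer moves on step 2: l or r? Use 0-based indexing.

r

[0,8] -15+35=20 d=22 * → r--
[0,7] -15+34=19 d=21 * → r--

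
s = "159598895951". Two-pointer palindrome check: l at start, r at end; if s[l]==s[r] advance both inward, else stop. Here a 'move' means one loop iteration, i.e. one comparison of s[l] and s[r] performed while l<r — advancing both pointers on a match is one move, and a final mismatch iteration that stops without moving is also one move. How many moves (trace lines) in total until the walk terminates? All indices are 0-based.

l=0 r=11: '1'=='1', l++,r--
l=1 r=10: '5'=='5', l++,r--
l=2 r=9: '9'=='9', l++,r--
l=3 r=8: '5'=='5', l++,r--
l=4 r=7: '9'=='9', l++,r--
l=5 r=6: '8'=='8', l++,r--

6 moves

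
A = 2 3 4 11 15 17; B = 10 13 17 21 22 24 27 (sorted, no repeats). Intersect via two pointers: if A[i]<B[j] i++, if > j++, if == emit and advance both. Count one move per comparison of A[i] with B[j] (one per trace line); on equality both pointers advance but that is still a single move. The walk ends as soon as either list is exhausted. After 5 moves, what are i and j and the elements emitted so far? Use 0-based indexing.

[i=0,j=0] 2<10 → i++
[i=1,j=0] 3<10 → i++
[i=2,j=0] 4<10 → i++
[i=3,j=0] 11>10 → j++
[i=3,j=1] 11<13 → i++

i=4, j=1, emitted=[]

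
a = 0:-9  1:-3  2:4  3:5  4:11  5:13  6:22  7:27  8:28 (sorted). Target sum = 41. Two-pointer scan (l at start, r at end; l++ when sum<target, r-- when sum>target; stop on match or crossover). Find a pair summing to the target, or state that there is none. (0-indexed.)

(13, 28)

[0,8] -9+28=19 <41 → l++
[1,8] -3+28=25 <41 → l++
[2,8] 4+28=32 <41 → l++
[3,8] 5+28=33 <41 → l++
[4,8] 11+28=39 <41 → l++
[5,8] 13+28=41 → found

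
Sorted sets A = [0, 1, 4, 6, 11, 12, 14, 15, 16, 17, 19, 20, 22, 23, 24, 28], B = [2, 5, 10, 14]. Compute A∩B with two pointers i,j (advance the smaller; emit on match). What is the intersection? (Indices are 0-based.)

i=0 j=0: 0<2, i++
i=1 j=0: 1<2, i++
i=2 j=0: 4>2, j++
i=2 j=1: 4<5, i++
i=3 j=1: 6>5, j++
i=3 j=2: 6<10, i++
i=4 j=2: 11>10, j++
i=4 j=3: 11<14, i++
i=5 j=3: 12<14, i++
i=6 j=3: 14==14 emit, i++,j++

intersection = [14]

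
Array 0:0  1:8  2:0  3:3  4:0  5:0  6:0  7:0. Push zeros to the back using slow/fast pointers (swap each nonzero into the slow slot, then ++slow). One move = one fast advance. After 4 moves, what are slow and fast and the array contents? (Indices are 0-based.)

slow=0 fast=0: a[fast]=0, fast++
slow=0 fast=1: a[fast]=8≠0 swap→a[0]=8, slow++,fast++
slow=1 fast=2: a[fast]=0, fast++
slow=1 fast=3: a[fast]=3≠0 swap→a[1]=3, slow++,fast++

slow=2, fast=4, a=[8, 3, 0, 0, 0, 0, 0, 0]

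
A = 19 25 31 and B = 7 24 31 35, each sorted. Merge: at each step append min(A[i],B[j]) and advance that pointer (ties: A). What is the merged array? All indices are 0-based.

[7, 19, 24, 25, 31, 31, 35]

[i=0,j=0] A[i]=19>B[j]=7 take 7 → j++
[i=0,j=1] A[i]=19<=B[j]=24 take 19 → i++
[i=1,j=1] A[i]=25>B[j]=24 take 24 → j++
[i=1,j=2] A[i]=25<=B[j]=31 take 25 → i++
[i=2,j=2] A[i]=31<=B[j]=31 take 31 → i++
[i=3,j=2] A done, take B[j]=31 → j++
[i=3,j=3] A done, take B[j]=35 → j++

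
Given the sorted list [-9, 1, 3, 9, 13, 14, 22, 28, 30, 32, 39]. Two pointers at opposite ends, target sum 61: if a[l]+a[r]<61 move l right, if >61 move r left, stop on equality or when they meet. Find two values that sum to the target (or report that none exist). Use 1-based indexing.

[1,11] -9+39=30 <61 → l++
[2,11] 1+39=40 <61 → l++
[3,11] 3+39=42 <61 → l++
[4,11] 9+39=48 <61 → l++
[5,11] 13+39=52 <61 → l++
[6,11] 14+39=53 <61 → l++
[7,11] 22+39=61 → found

(22, 39)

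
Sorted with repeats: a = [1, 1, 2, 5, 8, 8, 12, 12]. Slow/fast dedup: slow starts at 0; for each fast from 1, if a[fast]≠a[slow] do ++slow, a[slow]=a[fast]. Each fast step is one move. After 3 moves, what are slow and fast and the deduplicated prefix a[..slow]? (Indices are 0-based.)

slow=2, fast=4, prefix=[1, 2, 5]

(s=0,f=1) a[fast]=1=a[slow] dup → fast++
(s=0,f=2) a[fast]=2≠a[slow]=1 write a[1]=2 → slow++,fast++
(s=1,f=3) a[fast]=5≠a[slow]=2 write a[2]=5 → slow++,fast++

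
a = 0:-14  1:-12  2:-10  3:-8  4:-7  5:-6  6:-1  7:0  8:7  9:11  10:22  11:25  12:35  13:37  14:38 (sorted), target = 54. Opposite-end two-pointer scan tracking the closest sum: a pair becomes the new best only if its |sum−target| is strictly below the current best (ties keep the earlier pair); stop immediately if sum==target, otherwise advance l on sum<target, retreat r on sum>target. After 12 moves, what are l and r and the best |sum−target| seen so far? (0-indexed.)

l=10, r=12, best |Δ|=5

[0,14] -14+38=24 d=30 * → l++
[1,14] -12+38=26 d=28 * → l++
[2,14] -10+38=28 d=26 * → l++
[3,14] -8+38=30 d=24 * → l++
[4,14] -7+38=31 d=23 * → l++
[5,14] -6+38=32 d=22 * → l++
[6,14] -1+38=37 d=17 * → l++
[7,14] 0+38=38 d=16 * → l++
[8,14] 7+38=45 d=9 * → l++
[9,14] 11+38=49 d=5 * → l++
[10,14] 22+38=60 d=6 → r--
[10,13] 22+37=59 d=5 → r--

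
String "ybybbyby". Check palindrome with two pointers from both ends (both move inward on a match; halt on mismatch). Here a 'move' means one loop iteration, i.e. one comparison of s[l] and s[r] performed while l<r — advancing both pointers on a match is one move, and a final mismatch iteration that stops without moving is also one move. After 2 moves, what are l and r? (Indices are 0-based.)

[0,7] 'y'=='y' → l++,r--
[1,6] 'b'=='b' → l++,r--

l=2, r=5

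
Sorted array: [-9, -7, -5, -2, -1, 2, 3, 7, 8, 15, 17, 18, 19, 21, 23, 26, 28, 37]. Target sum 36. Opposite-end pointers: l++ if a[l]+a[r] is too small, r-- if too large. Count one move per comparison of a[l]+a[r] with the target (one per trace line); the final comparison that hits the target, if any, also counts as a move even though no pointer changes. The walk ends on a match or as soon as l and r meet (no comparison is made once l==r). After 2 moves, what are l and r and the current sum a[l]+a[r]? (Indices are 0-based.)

l=0 r=17: -9+37=28 <36, l++
l=1 r=17: -7+37=30 <36, l++

l=2, r=17, sum=32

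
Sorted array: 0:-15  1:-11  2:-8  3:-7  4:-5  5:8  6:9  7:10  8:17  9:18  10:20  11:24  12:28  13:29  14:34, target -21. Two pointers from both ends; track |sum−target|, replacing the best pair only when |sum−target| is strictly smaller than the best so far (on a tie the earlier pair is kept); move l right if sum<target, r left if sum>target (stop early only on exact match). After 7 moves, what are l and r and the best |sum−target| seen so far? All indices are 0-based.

l=0 r=14: -15+34=19 d=40 *, r--
l=0 r=13: -15+29=14 d=35 *, r--
l=0 r=12: -15+28=13 d=34 *, r--
l=0 r=11: -15+24=9 d=30 *, r--
l=0 r=10: -15+20=5 d=26 *, r--
l=0 r=9: -15+18=3 d=24 *, r--
l=0 r=8: -15+17=2 d=23 *, r--

l=0, r=7, best |Δ|=23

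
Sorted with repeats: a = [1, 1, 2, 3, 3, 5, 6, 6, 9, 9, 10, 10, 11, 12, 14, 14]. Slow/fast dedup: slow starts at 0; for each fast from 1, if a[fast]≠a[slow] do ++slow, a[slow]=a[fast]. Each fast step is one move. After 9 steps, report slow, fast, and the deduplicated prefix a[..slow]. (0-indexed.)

(s=0,f=1) a[fast]=1=a[slow] dup → fast++
(s=0,f=2) a[fast]=2≠a[slow]=1 write a[1]=2 → slow++,fast++
(s=1,f=3) a[fast]=3≠a[slow]=2 write a[2]=3 → slow++,fast++
(s=2,f=4) a[fast]=3=a[slow] dup → fast++
(s=2,f=5) a[fast]=5≠a[slow]=3 write a[3]=5 → slow++,fast++
(s=3,f=6) a[fast]=6≠a[slow]=5 write a[4]=6 → slow++,fast++
(s=4,f=7) a[fast]=6=a[slow] dup → fast++
(s=4,f=8) a[fast]=9≠a[slow]=6 write a[5]=9 → slow++,fast++
(s=5,f=9) a[fast]=9=a[slow] dup → fast++

slow=5, fast=10, prefix=[1, 2, 3, 5, 6, 9]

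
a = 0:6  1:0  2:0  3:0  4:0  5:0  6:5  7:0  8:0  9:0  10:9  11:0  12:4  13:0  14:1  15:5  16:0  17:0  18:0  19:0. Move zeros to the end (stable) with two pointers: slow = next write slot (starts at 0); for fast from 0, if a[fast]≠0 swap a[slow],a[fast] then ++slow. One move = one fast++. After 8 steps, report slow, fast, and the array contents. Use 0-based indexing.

slow=2, fast=8, a=[6, 5, 0, 0, 0, 0, 0, 0, 0, 0, 9, 0, 4, 0, 1, 5, 0, 0, 0, 0]

slow=0 fast=0: a[fast]=6≠0 swap→a[0]=6, slow++,fast++
slow=1 fast=1: a[fast]=0, fast++
slow=1 fast=2: a[fast]=0, fast++
slow=1 fast=3: a[fast]=0, fast++
slow=1 fast=4: a[fast]=0, fast++
slow=1 fast=5: a[fast]=0, fast++
slow=1 fast=6: a[fast]=5≠0 swap→a[1]=5, slow++,fast++
slow=2 fast=7: a[fast]=0, fast++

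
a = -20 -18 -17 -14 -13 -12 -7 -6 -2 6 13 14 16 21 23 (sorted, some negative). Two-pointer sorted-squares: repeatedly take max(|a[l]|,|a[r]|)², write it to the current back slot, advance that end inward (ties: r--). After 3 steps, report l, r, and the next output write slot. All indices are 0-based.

[0,14] |-20|<=|23| out[14]=529 → r--
[0,13] |-20|<=|21| out[13]=441 → r--
[0,12] |-20|>|16| out[12]=400 → l++

l=1, r=12, next write slot=11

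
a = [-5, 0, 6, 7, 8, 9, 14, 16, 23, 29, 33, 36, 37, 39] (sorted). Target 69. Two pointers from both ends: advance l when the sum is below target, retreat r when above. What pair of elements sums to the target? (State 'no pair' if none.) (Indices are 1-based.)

l=1 r=14: -5+39=34 <69, l++
l=2 r=14: 0+39=39 <69, l++
l=3 r=14: 6+39=45 <69, l++
l=4 r=14: 7+39=46 <69, l++
l=5 r=14: 8+39=47 <69, l++
l=6 r=14: 9+39=48 <69, l++
l=7 r=14: 14+39=53 <69, l++
l=8 r=14: 16+39=55 <69, l++
l=9 r=14: 23+39=62 <69, l++
l=10 r=14: 29+39=68 <69, l++
l=11 r=14: 33+39=72 >69, r--
l=11 r=13: 33+37=70 >69, r--
l=11 r=12: 33+36=69, found

(33, 36)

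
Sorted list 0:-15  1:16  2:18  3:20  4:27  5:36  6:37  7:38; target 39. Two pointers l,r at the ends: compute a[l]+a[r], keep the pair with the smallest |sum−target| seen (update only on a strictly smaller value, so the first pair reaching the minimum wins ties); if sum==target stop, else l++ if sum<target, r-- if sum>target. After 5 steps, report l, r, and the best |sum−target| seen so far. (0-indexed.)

l=1, r=3, best |Δ|=4

l=0 r=7: -15+38=23 d=16 *, l++
l=1 r=7: 16+38=54 d=15 *, r--
l=1 r=6: 16+37=53 d=14 *, r--
l=1 r=5: 16+36=52 d=13 *, r--
l=1 r=4: 16+27=43 d=4 *, r--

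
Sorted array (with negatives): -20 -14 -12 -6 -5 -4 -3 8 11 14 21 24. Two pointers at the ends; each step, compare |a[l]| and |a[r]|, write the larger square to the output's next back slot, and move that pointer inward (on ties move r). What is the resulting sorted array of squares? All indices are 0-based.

l=0 r=11: |-20|<=|24| out[11]=576, r--
l=0 r=10: |-20|<=|21| out[10]=441, r--
l=0 r=9: |-20|>|14| out[9]=400, l++
l=1 r=9: |-14|<=|14| out[8]=196, r--
l=1 r=8: |-14|>|11| out[7]=196, l++
l=2 r=8: |-12|>|11| out[6]=144, l++
l=3 r=8: |-6|<=|11| out[5]=121, r--
l=3 r=7: |-6|<=|8| out[4]=64, r--
l=3 r=6: |-6|>|-3| out[3]=36, l++
l=4 r=6: |-5|>|-3| out[2]=25, l++
l=5 r=6: |-4|>|-3| out[1]=16, l++
l=6 r=6: |-3|<=|-3| out[0]=9, r--

[9, 16, 25, 36, 64, 121, 144, 196, 196, 400, 441, 576]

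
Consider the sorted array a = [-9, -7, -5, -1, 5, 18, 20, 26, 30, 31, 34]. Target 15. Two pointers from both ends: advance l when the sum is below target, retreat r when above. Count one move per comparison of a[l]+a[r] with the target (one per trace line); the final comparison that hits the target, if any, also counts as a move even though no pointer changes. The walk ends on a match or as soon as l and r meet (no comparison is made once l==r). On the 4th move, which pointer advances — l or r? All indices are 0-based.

r

[0,10] -9+34=25 >15 → r--
[0,9] -9+31=22 >15 → r--
[0,8] -9+30=21 >15 → r--
[0,7] -9+26=17 >15 → r--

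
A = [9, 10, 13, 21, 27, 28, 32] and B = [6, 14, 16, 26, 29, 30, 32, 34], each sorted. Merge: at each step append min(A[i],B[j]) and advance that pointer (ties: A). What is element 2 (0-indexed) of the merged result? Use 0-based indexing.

[i=0,j=0] A[i]=9>B[j]=6 take 6 → j++
[i=0,j=1] A[i]=9<=B[j]=14 take 9 → i++
[i=1,j=1] A[i]=10<=B[j]=14 take 10 → i++
[i=2,j=1] A[i]=13<=B[j]=14 take 13 → i++
[i=3,j=1] A[i]=21>B[j]=14 take 14 → j++
[i=3,j=2] A[i]=21>B[j]=16 take 16 → j++
[i=3,j=3] A[i]=21<=B[j]=26 take 21 → i++
[i=4,j=3] A[i]=27>B[j]=26 take 26 → j++
[i=4,j=4] A[i]=27<=B[j]=29 take 27 → i++
[i=5,j=4] A[i]=28<=B[j]=29 take 28 → i++
[i=6,j=4] A[i]=32>B[j]=29 take 29 → j++
[i=6,j=5] A[i]=32>B[j]=30 take 30 → j++
[i=6,j=6] A[i]=32<=B[j]=32 take 32 → i++
[i=7,j=6] A done, take B[j]=32 → j++
[i=7,j=7] A done, take B[j]=34 → j++

merged[2] = 10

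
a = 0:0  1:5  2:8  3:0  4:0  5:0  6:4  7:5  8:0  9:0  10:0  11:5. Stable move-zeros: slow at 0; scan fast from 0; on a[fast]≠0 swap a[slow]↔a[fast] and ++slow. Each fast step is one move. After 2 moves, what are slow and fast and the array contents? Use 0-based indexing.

slow=0 fast=0: a[fast]=0, fast++
slow=0 fast=1: a[fast]=5≠0 swap→a[0]=5, slow++,fast++

slow=1, fast=2, a=[5, 0, 8, 0, 0, 0, 4, 5, 0, 0, 0, 5]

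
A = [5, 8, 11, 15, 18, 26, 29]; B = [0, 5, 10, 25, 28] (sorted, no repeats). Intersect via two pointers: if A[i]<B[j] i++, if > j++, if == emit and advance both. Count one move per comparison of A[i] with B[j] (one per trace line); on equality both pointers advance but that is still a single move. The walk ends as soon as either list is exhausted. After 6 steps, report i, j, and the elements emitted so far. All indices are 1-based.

i=5, j=4, emitted=[5]

i=1 j=1: 5>0, j++
i=1 j=2: 5==5 emit, i++,j++
i=2 j=3: 8<10, i++
i=3 j=3: 11>10, j++
i=3 j=4: 11<25, i++
i=4 j=4: 15<25, i++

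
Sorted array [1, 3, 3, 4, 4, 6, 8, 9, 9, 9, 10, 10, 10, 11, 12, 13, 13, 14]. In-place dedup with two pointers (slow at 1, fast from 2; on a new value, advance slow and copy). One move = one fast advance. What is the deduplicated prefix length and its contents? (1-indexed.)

length 11; prefix = [1, 3, 4, 6, 8, 9, 10, 11, 12, 13, 14]

slow=1 fast=2: a[fast]=3≠a[slow]=1 write a[2]=3, slow++,fast++
slow=2 fast=3: a[fast]=3=a[slow] dup, fast++
slow=2 fast=4: a[fast]=4≠a[slow]=3 write a[3]=4, slow++,fast++
slow=3 fast=5: a[fast]=4=a[slow] dup, fast++
slow=3 fast=6: a[fast]=6≠a[slow]=4 write a[4]=6, slow++,fast++
slow=4 fast=7: a[fast]=8≠a[slow]=6 write a[5]=8, slow++,fast++
slow=5 fast=8: a[fast]=9≠a[slow]=8 write a[6]=9, slow++,fast++
slow=6 fast=9: a[fast]=9=a[slow] dup, fast++
slow=6 fast=10: a[fast]=9=a[slow] dup, fast++
slow=6 fast=11: a[fast]=10≠a[slow]=9 write a[7]=10, slow++,fast++
slow=7 fast=12: a[fast]=10=a[slow] dup, fast++
slow=7 fast=13: a[fast]=10=a[slow] dup, fast++
slow=7 fast=14: a[fast]=11≠a[slow]=10 write a[8]=11, slow++,fast++
slow=8 fast=15: a[fast]=12≠a[slow]=11 write a[9]=12, slow++,fast++
slow=9 fast=16: a[fast]=13≠a[slow]=12 write a[10]=13, slow++,fast++
slow=10 fast=17: a[fast]=13=a[slow] dup, fast++
slow=10 fast=18: a[fast]=14≠a[slow]=13 write a[11]=14, slow++,fast++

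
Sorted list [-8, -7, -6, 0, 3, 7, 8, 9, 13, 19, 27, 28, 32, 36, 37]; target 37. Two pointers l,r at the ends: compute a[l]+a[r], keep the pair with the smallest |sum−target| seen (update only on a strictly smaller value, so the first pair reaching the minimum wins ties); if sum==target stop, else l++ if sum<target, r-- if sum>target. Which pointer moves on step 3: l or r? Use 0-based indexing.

l

l=0 r=14: -8+37=29 d=8 *, l++
l=1 r=14: -7+37=30 d=7 *, l++
l=2 r=14: -6+37=31 d=6 *, l++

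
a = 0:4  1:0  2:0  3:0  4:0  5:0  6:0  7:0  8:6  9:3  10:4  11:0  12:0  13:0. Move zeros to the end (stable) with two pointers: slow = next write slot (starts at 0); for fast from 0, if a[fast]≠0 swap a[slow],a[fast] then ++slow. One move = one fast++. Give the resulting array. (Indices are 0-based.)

(s=0,f=0) a[fast]=4≠0 swap→a[0]=4 → slow++,fast++
(s=1,f=1) a[fast]=0 → fast++
(s=1,f=2) a[fast]=0 → fast++
(s=1,f=3) a[fast]=0 → fast++
(s=1,f=4) a[fast]=0 → fast++
(s=1,f=5) a[fast]=0 → fast++
(s=1,f=6) a[fast]=0 → fast++
(s=1,f=7) a[fast]=0 → fast++
(s=1,f=8) a[fast]=6≠0 swap→a[1]=6 → slow++,fast++
(s=2,f=9) a[fast]=3≠0 swap→a[2]=3 → slow++,fast++
(s=3,f=10) a[fast]=4≠0 swap→a[3]=4 → slow++,fast++
(s=4,f=11) a[fast]=0 → fast++
(s=4,f=12) a[fast]=0 → fast++
(s=4,f=13) a[fast]=0 → fast++

[4, 6, 3, 4, 0, 0, 0, 0, 0, 0, 0, 0, 0, 0]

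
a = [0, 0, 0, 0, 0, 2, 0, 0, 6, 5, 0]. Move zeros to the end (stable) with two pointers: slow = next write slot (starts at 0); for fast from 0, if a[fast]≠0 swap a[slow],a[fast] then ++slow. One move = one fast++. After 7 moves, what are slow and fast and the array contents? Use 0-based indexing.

slow=1, fast=7, a=[2, 0, 0, 0, 0, 0, 0, 0, 6, 5, 0]

slow=0 fast=0: a[fast]=0, fast++
slow=0 fast=1: a[fast]=0, fast++
slow=0 fast=2: a[fast]=0, fast++
slow=0 fast=3: a[fast]=0, fast++
slow=0 fast=4: a[fast]=0, fast++
slow=0 fast=5: a[fast]=2≠0 swap→a[0]=2, slow++,fast++
slow=1 fast=6: a[fast]=0, fast++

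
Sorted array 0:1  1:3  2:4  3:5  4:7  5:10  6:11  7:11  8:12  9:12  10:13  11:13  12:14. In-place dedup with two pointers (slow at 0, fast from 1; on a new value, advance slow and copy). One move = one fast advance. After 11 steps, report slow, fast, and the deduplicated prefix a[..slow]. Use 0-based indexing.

(s=0,f=1) a[fast]=3≠a[slow]=1 write a[1]=3 → slow++,fast++
(s=1,f=2) a[fast]=4≠a[slow]=3 write a[2]=4 → slow++,fast++
(s=2,f=3) a[fast]=5≠a[slow]=4 write a[3]=5 → slow++,fast++
(s=3,f=4) a[fast]=7≠a[slow]=5 write a[4]=7 → slow++,fast++
(s=4,f=5) a[fast]=10≠a[slow]=7 write a[5]=10 → slow++,fast++
(s=5,f=6) a[fast]=11≠a[slow]=10 write a[6]=11 → slow++,fast++
(s=6,f=7) a[fast]=11=a[slow] dup → fast++
(s=6,f=8) a[fast]=12≠a[slow]=11 write a[7]=12 → slow++,fast++
(s=7,f=9) a[fast]=12=a[slow] dup → fast++
(s=7,f=10) a[fast]=13≠a[slow]=12 write a[8]=13 → slow++,fast++
(s=8,f=11) a[fast]=13=a[slow] dup → fast++

slow=8, fast=12, prefix=[1, 3, 4, 5, 7, 10, 11, 12, 13]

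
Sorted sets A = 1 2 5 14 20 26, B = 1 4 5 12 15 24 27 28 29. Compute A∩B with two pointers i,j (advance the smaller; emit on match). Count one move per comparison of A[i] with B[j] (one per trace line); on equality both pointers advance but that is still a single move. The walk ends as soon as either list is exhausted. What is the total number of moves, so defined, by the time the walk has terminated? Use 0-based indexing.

[i=0,j=0] 1==1 emit → i++,j++
[i=1,j=1] 2<4 → i++
[i=2,j=1] 5>4 → j++
[i=2,j=2] 5==5 emit → i++,j++
[i=3,j=3] 14>12 → j++
[i=3,j=4] 14<15 → i++
[i=4,j=4] 20>15 → j++
[i=4,j=5] 20<24 → i++
[i=5,j=5] 26>24 → j++
[i=5,j=6] 26<27 → i++

10 moves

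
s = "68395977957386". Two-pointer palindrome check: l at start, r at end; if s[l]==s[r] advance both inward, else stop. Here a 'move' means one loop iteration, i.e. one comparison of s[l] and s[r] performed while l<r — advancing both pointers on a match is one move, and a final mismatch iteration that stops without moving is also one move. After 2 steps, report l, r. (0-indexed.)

l=2, r=11

l=0 r=13: '6'=='6', l++,r--
l=1 r=12: '8'=='8', l++,r--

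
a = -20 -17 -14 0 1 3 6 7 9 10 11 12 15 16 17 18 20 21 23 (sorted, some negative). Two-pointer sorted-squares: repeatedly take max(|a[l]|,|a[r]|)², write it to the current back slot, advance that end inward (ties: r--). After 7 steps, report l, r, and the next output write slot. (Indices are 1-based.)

l=1 r=19: |-20|<=|23| out[19]=529, r--
l=1 r=18: |-20|<=|21| out[18]=441, r--
l=1 r=17: |-20|<=|20| out[17]=400, r--
l=1 r=16: |-20|>|18| out[16]=400, l++
l=2 r=16: |-17|<=|18| out[15]=324, r--
l=2 r=15: |-17|<=|17| out[14]=289, r--
l=2 r=14: |-17|>|16| out[13]=289, l++

l=3, r=14, next write slot=12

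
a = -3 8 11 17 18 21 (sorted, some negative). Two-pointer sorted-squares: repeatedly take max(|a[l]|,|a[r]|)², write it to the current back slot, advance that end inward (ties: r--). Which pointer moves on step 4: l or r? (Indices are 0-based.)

[0,5] |-3|<=|21| out[5]=441 → r--
[0,4] |-3|<=|18| out[4]=324 → r--
[0,3] |-3|<=|17| out[3]=289 → r--
[0,2] |-3|<=|11| out[2]=121 → r--

r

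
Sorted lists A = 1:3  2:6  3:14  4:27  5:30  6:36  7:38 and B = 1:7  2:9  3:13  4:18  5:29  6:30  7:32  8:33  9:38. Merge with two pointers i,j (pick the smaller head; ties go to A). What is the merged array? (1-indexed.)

[3, 6, 7, 9, 13, 14, 18, 27, 29, 30, 30, 32, 33, 36, 38, 38]

[i=1,j=1] A[i]=3<=B[j]=7 take 3 → i++
[i=2,j=1] A[i]=6<=B[j]=7 take 6 → i++
[i=3,j=1] A[i]=14>B[j]=7 take 7 → j++
[i=3,j=2] A[i]=14>B[j]=9 take 9 → j++
[i=3,j=3] A[i]=14>B[j]=13 take 13 → j++
[i=3,j=4] A[i]=14<=B[j]=18 take 14 → i++
[i=4,j=4] A[i]=27>B[j]=18 take 18 → j++
[i=4,j=5] A[i]=27<=B[j]=29 take 27 → i++
[i=5,j=5] A[i]=30>B[j]=29 take 29 → j++
[i=5,j=6] A[i]=30<=B[j]=30 take 30 → i++
[i=6,j=6] A[i]=36>B[j]=30 take 30 → j++
[i=6,j=7] A[i]=36>B[j]=32 take 32 → j++
[i=6,j=8] A[i]=36>B[j]=33 take 33 → j++
[i=6,j=9] A[i]=36<=B[j]=38 take 36 → i++
[i=7,j=9] A[i]=38<=B[j]=38 take 38 → i++
[i=8,j=9] A done, take B[j]=38 → j++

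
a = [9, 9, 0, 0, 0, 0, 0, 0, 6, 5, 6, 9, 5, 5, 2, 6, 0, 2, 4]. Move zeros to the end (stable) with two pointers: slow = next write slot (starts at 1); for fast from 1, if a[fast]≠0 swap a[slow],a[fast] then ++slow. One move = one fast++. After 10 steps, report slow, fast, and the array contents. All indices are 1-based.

(s=1,f=1) a[fast]=9≠0 swap→a[1]=9 → slow++,fast++
(s=2,f=2) a[fast]=9≠0 swap→a[2]=9 → slow++,fast++
(s=3,f=3) a[fast]=0 → fast++
(s=3,f=4) a[fast]=0 → fast++
(s=3,f=5) a[fast]=0 → fast++
(s=3,f=6) a[fast]=0 → fast++
(s=3,f=7) a[fast]=0 → fast++
(s=3,f=8) a[fast]=0 → fast++
(s=3,f=9) a[fast]=6≠0 swap→a[3]=6 → slow++,fast++
(s=4,f=10) a[fast]=5≠0 swap→a[4]=5 → slow++,fast++

slow=5, fast=11, a=[9, 9, 6, 5, 0, 0, 0, 0, 0, 0, 6, 9, 5, 5, 2, 6, 0, 2, 4]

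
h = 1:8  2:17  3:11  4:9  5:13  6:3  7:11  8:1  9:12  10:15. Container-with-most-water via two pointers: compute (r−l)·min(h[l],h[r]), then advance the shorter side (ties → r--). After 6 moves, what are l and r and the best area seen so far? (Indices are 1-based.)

l=1 r=10: min(8,15)*9=72 best=72 *, l++
l=2 r=10: min(17,15)*8=120 best=120 *, r--
l=2 r=9: min(17,12)*7=84 best=120, r--
l=2 r=8: min(17,1)*6=6 best=120, r--
l=2 r=7: min(17,11)*5=55 best=120, r--
l=2 r=6: min(17,3)*4=12 best=120, r--

l=2, r=5, best area=120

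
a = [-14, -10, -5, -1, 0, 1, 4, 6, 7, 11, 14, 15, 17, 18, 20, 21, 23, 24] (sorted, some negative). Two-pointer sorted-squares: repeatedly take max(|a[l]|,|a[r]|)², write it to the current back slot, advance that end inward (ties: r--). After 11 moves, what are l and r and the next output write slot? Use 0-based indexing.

[0,17] |-14|<=|24| out[17]=576 → r--
[0,16] |-14|<=|23| out[16]=529 → r--
[0,15] |-14|<=|21| out[15]=441 → r--
[0,14] |-14|<=|20| out[14]=400 → r--
[0,13] |-14|<=|18| out[13]=324 → r--
[0,12] |-14|<=|17| out[12]=289 → r--
[0,11] |-14|<=|15| out[11]=225 → r--
[0,10] |-14|<=|14| out[10]=196 → r--
[0,9] |-14|>|11| out[9]=196 → l++
[1,9] |-10|<=|11| out[8]=121 → r--
[1,8] |-10|>|7| out[7]=100 → l++

l=2, r=8, next write slot=6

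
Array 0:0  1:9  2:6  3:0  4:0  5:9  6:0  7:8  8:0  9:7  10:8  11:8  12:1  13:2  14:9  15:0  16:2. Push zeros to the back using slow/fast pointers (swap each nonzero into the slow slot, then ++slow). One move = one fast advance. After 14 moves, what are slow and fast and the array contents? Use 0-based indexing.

slow=9, fast=14, a=[9, 6, 9, 8, 7, 8, 8, 1, 2, 0, 0, 0, 0, 0, 9, 0, 2]

(s=0,f=0) a[fast]=0 → fast++
(s=0,f=1) a[fast]=9≠0 swap→a[0]=9 → slow++,fast++
(s=1,f=2) a[fast]=6≠0 swap→a[1]=6 → slow++,fast++
(s=2,f=3) a[fast]=0 → fast++
(s=2,f=4) a[fast]=0 → fast++
(s=2,f=5) a[fast]=9≠0 swap→a[2]=9 → slow++,fast++
(s=3,f=6) a[fast]=0 → fast++
(s=3,f=7) a[fast]=8≠0 swap→a[3]=8 → slow++,fast++
(s=4,f=8) a[fast]=0 → fast++
(s=4,f=9) a[fast]=7≠0 swap→a[4]=7 → slow++,fast++
(s=5,f=10) a[fast]=8≠0 swap→a[5]=8 → slow++,fast++
(s=6,f=11) a[fast]=8≠0 swap→a[6]=8 → slow++,fast++
(s=7,f=12) a[fast]=1≠0 swap→a[7]=1 → slow++,fast++
(s=8,f=13) a[fast]=2≠0 swap→a[8]=2 → slow++,fast++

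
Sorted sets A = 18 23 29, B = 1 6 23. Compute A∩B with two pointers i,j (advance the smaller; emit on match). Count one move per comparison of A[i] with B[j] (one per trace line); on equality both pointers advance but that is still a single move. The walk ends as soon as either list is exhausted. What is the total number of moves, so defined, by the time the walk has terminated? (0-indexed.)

4 moves

i=0 j=0: 18>1, j++
i=0 j=1: 18>6, j++
i=0 j=2: 18<23, i++
i=1 j=2: 23==23 emit, i++,j++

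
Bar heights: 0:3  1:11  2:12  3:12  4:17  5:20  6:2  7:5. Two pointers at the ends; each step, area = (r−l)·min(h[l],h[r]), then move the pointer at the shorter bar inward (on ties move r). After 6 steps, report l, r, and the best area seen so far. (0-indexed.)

l=4, r=5, best area=44

[0,7] min(3,5)*7=21 best=21 * → l++
[1,7] min(11,5)*6=30 best=30 * → r--
[1,6] min(11,2)*5=10 best=30 → r--
[1,5] min(11,20)*4=44 best=44 * → l++
[2,5] min(12,20)*3=36 best=44 → l++
[3,5] min(12,20)*2=24 best=44 → l++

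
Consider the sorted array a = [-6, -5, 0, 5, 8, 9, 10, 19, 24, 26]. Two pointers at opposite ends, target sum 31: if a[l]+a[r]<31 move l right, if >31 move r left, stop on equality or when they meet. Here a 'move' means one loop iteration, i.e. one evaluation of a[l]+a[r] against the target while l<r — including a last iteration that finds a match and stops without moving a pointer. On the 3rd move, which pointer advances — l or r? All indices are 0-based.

l

[0,9] -6+26=20 <31 → l++
[1,9] -5+26=21 <31 → l++
[2,9] 0+26=26 <31 → l++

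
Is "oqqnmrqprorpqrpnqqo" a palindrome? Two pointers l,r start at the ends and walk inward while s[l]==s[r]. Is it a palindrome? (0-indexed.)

not a palindrome (mismatch at 4,14)

[0,18] 'o'=='o' → l++,r--
[1,17] 'q'=='q' → l++,r--
[2,16] 'q'=='q' → l++,r--
[3,15] 'n'=='n' → l++,r--
[4,14] 'm'!='p' → stop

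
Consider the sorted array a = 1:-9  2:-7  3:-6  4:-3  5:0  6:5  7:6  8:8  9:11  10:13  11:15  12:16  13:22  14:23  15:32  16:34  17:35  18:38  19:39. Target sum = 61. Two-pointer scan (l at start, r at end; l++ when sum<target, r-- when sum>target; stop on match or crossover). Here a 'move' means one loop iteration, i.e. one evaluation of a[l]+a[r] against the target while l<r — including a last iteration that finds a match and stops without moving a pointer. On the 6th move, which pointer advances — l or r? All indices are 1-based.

l

l=1 r=19: -9+39=30 <61, l++
l=2 r=19: -7+39=32 <61, l++
l=3 r=19: -6+39=33 <61, l++
l=4 r=19: -3+39=36 <61, l++
l=5 r=19: 0+39=39 <61, l++
l=6 r=19: 5+39=44 <61, l++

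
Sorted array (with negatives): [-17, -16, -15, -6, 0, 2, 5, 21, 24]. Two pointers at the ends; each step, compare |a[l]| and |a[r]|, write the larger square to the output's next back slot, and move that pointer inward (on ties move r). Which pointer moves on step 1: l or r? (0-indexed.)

r

[0,8] |-17|<=|24| out[8]=576 → r--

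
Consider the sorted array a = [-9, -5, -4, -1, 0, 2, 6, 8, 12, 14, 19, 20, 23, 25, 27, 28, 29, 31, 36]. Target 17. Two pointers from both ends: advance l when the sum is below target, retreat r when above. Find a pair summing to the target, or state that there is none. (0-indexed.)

[0,18] -9+36=27 >17 → r--
[0,17] -9+31=22 >17 → r--
[0,16] -9+29=20 >17 → r--
[0,15] -9+28=19 >17 → r--
[0,14] -9+27=18 >17 → r--
[0,13] -9+25=16 <17 → l++
[1,13] -5+25=20 >17 → r--
[1,12] -5+23=18 >17 → r--
[1,11] -5+20=15 <17 → l++
[2,11] -4+20=16 <17 → l++
[3,11] -1+20=19 >17 → r--
[3,10] -1+19=18 >17 → r--
[3,9] -1+14=13 <17 → l++
[4,9] 0+14=14 <17 → l++
[5,9] 2+14=16 <17 → l++
[6,9] 6+14=20 >17 → r--
[6,8] 6+12=18 >17 → r--
[6,7] 6+8=14 <17 → l++

no pair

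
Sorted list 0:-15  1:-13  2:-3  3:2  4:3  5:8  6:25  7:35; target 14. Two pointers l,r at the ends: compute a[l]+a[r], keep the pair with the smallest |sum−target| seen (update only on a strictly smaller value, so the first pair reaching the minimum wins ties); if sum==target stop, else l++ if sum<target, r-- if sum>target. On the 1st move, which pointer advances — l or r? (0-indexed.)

r

[0,7] -15+35=20 d=6 * → r--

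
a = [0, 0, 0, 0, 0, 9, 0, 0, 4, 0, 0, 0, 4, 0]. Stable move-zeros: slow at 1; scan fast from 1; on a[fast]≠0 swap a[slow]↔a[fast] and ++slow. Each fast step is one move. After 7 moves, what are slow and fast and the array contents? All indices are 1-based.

(s=1,f=1) a[fast]=0 → fast++
(s=1,f=2) a[fast]=0 → fast++
(s=1,f=3) a[fast]=0 → fast++
(s=1,f=4) a[fast]=0 → fast++
(s=1,f=5) a[fast]=0 → fast++
(s=1,f=6) a[fast]=9≠0 swap→a[1]=9 → slow++,fast++
(s=2,f=7) a[fast]=0 → fast++

slow=2, fast=8, a=[9, 0, 0, 0, 0, 0, 0, 0, 4, 0, 0, 0, 4, 0]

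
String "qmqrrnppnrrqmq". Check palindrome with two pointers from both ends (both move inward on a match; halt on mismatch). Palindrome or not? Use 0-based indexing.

palindrome

[0,13] 'q'=='q' → l++,r--
[1,12] 'm'=='m' → l++,r--
[2,11] 'q'=='q' → l++,r--
[3,10] 'r'=='r' → l++,r--
[4,9] 'r'=='r' → l++,r--
[5,8] 'n'=='n' → l++,r--
[6,7] 'p'=='p' → l++,r--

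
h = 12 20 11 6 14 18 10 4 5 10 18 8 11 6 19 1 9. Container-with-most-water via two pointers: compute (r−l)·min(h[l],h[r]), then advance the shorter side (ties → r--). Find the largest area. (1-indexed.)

max area = 247

l=1 r=17: min(12,9)*16=144 best=144 *, r--
l=1 r=16: min(12,1)*15=15 best=144, r--
l=1 r=15: min(12,19)*14=168 best=168 *, l++
l=2 r=15: min(20,19)*13=247 best=247 *, r--
l=2 r=14: min(20,6)*12=72 best=247, r--
l=2 r=13: min(20,11)*11=121 best=247, r--
l=2 r=12: min(20,8)*10=80 best=247, r--
l=2 r=11: min(20,18)*9=162 best=247, r--
l=2 r=10: min(20,10)*8=80 best=247, r--
l=2 r=9: min(20,5)*7=35 best=247, r--
l=2 r=8: min(20,4)*6=24 best=247, r--
l=2 r=7: min(20,10)*5=50 best=247, r--
l=2 r=6: min(20,18)*4=72 best=247, r--
l=2 r=5: min(20,14)*3=42 best=247, r--
l=2 r=4: min(20,6)*2=12 best=247, r--
l=2 r=3: min(20,11)*1=11 best=247, r--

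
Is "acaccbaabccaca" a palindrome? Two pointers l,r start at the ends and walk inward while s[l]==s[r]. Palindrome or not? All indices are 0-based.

palindrome

[0,13] 'a'=='a' → l++,r--
[1,12] 'c'=='c' → l++,r--
[2,11] 'a'=='a' → l++,r--
[3,10] 'c'=='c' → l++,r--
[4,9] 'c'=='c' → l++,r--
[5,8] 'b'=='b' → l++,r--
[6,7] 'a'=='a' → l++,r--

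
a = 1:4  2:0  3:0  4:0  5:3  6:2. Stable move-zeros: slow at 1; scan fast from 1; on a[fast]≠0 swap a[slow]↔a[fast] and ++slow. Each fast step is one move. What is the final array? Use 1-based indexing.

(s=1,f=1) a[fast]=4≠0 swap→a[1]=4 → slow++,fast++
(s=2,f=2) a[fast]=0 → fast++
(s=2,f=3) a[fast]=0 → fast++
(s=2,f=4) a[fast]=0 → fast++
(s=2,f=5) a[fast]=3≠0 swap→a[2]=3 → slow++,fast++
(s=3,f=6) a[fast]=2≠0 swap→a[3]=2 → slow++,fast++

[4, 3, 2, 0, 0, 0]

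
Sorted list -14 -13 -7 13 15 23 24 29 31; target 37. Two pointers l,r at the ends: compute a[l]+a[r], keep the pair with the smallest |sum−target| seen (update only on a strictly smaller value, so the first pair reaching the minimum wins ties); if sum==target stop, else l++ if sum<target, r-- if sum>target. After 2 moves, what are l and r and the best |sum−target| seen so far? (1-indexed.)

l=3, r=9, best |Δ|=19

[1,9] -14+31=17 d=20 * → l++
[2,9] -13+31=18 d=19 * → l++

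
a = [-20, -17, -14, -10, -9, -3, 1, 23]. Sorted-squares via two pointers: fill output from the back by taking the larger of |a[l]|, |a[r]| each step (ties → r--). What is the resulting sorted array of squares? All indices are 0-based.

[1, 9, 81, 100, 196, 289, 400, 529]

l=0 r=7: |-20|<=|23| out[7]=529, r--
l=0 r=6: |-20|>|1| out[6]=400, l++
l=1 r=6: |-17|>|1| out[5]=289, l++
l=2 r=6: |-14|>|1| out[4]=196, l++
l=3 r=6: |-10|>|1| out[3]=100, l++
l=4 r=6: |-9|>|1| out[2]=81, l++
l=5 r=6: |-3|>|1| out[1]=9, l++
l=6 r=6: |1|<=|1| out[0]=1, r--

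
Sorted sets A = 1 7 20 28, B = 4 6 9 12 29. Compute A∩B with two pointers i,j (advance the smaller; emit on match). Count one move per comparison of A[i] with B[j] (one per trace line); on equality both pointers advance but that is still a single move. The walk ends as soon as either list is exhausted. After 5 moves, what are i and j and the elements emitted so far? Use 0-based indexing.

i=2, j=3, emitted=[]

[i=0,j=0] 1<4 → i++
[i=1,j=0] 7>4 → j++
[i=1,j=1] 7>6 → j++
[i=1,j=2] 7<9 → i++
[i=2,j=2] 20>9 → j++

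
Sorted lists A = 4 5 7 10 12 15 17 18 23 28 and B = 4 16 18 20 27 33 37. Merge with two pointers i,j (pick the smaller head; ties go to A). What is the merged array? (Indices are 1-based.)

[4, 4, 5, 7, 10, 12, 15, 16, 17, 18, 18, 20, 23, 27, 28, 33, 37]

i=1 j=1: A[i]=4<=B[j]=4 take 4, i++
i=2 j=1: A[i]=5>B[j]=4 take 4, j++
i=2 j=2: A[i]=5<=B[j]=16 take 5, i++
i=3 j=2: A[i]=7<=B[j]=16 take 7, i++
i=4 j=2: A[i]=10<=B[j]=16 take 10, i++
i=5 j=2: A[i]=12<=B[j]=16 take 12, i++
i=6 j=2: A[i]=15<=B[j]=16 take 15, i++
i=7 j=2: A[i]=17>B[j]=16 take 16, j++
i=7 j=3: A[i]=17<=B[j]=18 take 17, i++
i=8 j=3: A[i]=18<=B[j]=18 take 18, i++
i=9 j=3: A[i]=23>B[j]=18 take 18, j++
i=9 j=4: A[i]=23>B[j]=20 take 20, j++
i=9 j=5: A[i]=23<=B[j]=27 take 23, i++
i=10 j=5: A[i]=28>B[j]=27 take 27, j++
i=10 j=6: A[i]=28<=B[j]=33 take 28, i++
i=11 j=6: A done, take B[j]=33, j++
i=11 j=7: A done, take B[j]=37, j++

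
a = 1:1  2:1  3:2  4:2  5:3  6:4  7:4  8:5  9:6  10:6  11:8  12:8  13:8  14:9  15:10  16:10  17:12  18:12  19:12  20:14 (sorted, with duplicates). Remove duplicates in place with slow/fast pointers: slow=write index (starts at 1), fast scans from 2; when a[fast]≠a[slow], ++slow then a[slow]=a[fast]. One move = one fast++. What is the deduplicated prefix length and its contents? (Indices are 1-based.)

length 11; prefix = [1, 2, 3, 4, 5, 6, 8, 9, 10, 12, 14]

slow=1 fast=2: a[fast]=1=a[slow] dup, fast++
slow=1 fast=3: a[fast]=2≠a[slow]=1 write a[2]=2, slow++,fast++
slow=2 fast=4: a[fast]=2=a[slow] dup, fast++
slow=2 fast=5: a[fast]=3≠a[slow]=2 write a[3]=3, slow++,fast++
slow=3 fast=6: a[fast]=4≠a[slow]=3 write a[4]=4, slow++,fast++
slow=4 fast=7: a[fast]=4=a[slow] dup, fast++
slow=4 fast=8: a[fast]=5≠a[slow]=4 write a[5]=5, slow++,fast++
slow=5 fast=9: a[fast]=6≠a[slow]=5 write a[6]=6, slow++,fast++
slow=6 fast=10: a[fast]=6=a[slow] dup, fast++
slow=6 fast=11: a[fast]=8≠a[slow]=6 write a[7]=8, slow++,fast++
slow=7 fast=12: a[fast]=8=a[slow] dup, fast++
slow=7 fast=13: a[fast]=8=a[slow] dup, fast++
slow=7 fast=14: a[fast]=9≠a[slow]=8 write a[8]=9, slow++,fast++
slow=8 fast=15: a[fast]=10≠a[slow]=9 write a[9]=10, slow++,fast++
slow=9 fast=16: a[fast]=10=a[slow] dup, fast++
slow=9 fast=17: a[fast]=12≠a[slow]=10 write a[10]=12, slow++,fast++
slow=10 fast=18: a[fast]=12=a[slow] dup, fast++
slow=10 fast=19: a[fast]=12=a[slow] dup, fast++
slow=10 fast=20: a[fast]=14≠a[slow]=12 write a[11]=14, slow++,fast++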